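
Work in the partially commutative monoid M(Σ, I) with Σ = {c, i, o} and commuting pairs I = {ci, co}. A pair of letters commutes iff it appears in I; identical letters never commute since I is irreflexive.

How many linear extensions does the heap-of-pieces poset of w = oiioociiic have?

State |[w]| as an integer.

45

0(o) covers ∅
1(i) covers 0:o
2(i) covers 1:i
3(o) covers 2:i
4(o) covers 3:o
5(c) covers ∅
6(i) covers 4:o
7(i) covers 6:i
8(i) covers 7:i
9(c) covers 5:c
floor of heap: 0:o, 5:c
completions by unplaced set U, small U first (add the entries for U minus each lowest piece of U):
  |U|=1: {8}:1  {9}:1
  |U|=2: {5,9}:1  {7,8}:1  {8,9}:2
  |U|=3: {5,8,9}:3  {6,7,8}:1  {7,8,9}:3
  |U|=4: {4,6,7,8}:1  {5,7,8,9}:6  {6,7,8,9}:4
  |U|=5: {3,4,6,7,8}:1  {4,6,7,8,9}:5  {5,6,7,8,9}:10
  |U|=6: {2,3,4,6,7,8}:1  {3,4,6,7,8,9}:6  {4,5,6,7,8,9}:15
  |U|=7: {1,2,3,4,6,7,8}:1  {2,3,4,6,7,8,9}:7  {3,4,5,6,7,8,9}:21
  |U|=8: {0,1,2,3,4,6,7,8}:1  {1,2,3,4,6,7,8,9}:8  {2,3,4,5,6,7,8,9}:28
  start at 0(o): 36
  start at 5(c): 9
sum over floor = 45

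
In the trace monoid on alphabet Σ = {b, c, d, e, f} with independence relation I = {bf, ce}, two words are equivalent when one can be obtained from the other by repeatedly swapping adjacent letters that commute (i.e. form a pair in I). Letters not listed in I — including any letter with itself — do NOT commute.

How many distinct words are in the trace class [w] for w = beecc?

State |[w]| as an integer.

piece 0:b — minimal
piece 1:e rests on {0:b}
piece 2:e rests on {1:e}
piece 3:c rests on {0:b}
piece 4:c rests on {3:c}
minimal pieces: {0:b}
ways to finish when only these pieces remain (= sum over removing one remaining piece with nothing left below it):
  1 left: {2}→1  {4}→1
  2 left: {1,2}→1  {2,4}→2  {3,4}→1
  3 left: {1,2,4}→3  {2,3,4}→3
  placing 0:b first → 6 extensions

6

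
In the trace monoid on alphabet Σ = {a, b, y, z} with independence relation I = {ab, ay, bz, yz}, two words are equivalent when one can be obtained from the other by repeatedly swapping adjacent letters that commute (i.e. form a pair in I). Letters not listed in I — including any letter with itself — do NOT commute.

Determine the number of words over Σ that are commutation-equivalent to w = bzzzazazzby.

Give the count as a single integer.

165

drop 0:b onto floor
drop 1:z onto floor
drop 2:z onto {1:z}
drop 3:z onto {2:z}
drop 4:a onto {3:z}
drop 5:z onto {4:a}
drop 6:a onto {5:z}
drop 7:z onto {6:a}
drop 8:z onto {7:z}
drop 9:b onto {0:b}
drop 10:y onto {9:b}
ground layer = {0:b, 1:z}
drop-orders for the pieces not yet dropped (sum over which currently-grounded one goes next):
  1 to go: {8} 1  {10} 1
  2 to go: {7,8} 1  {8,10} 2  {9,10} 1
  3 to go: {0,9,10} 1  {6,7,8} 1  {7,8,10} 3  {8,9,10} 3
  4 to go: {0,8,9,10} 4  {5,6,7,8} 1  {6,7,8,10} 4  {7,8,9,10} 6
  5 to go: {0,7,8,9,10} 10  {4,5,6,7,8} 1  {5,6,7,8,10} 5  {6,7,8,9,10} 10
  6 to go: {0,6,7,8,9,10} 20  {3,4,5,6,7,8} 1  {4,5,6,7,8,10} 6  {5,6,7,8,9,10} 15
  7 to go: {0,5,6,7,8,9,10} 35  {2,3,4,5,6,7,8} 1  {3,4,5,6,7,8,10} 7  {4,5,6,7,8,9,10} 21
  8 to go: {0,4,5,6,7,8,9,10} 56  {1,2,3,4,5,6,7,8} 1  {2,3,4,5,6,7,8,10} 8  {3,4,5,6,7,8,9,10} 28
  9 to go: {0,3,4,5,6,7,8,9,10} 84  {1,2,3,4,5,6,7,8,10} 9  {2,3,4,5,6,7,8,9,10} 36
  if 0:b drops first: 45 orders
  if 1:z drops first: 120 orders
heap linearizations: 165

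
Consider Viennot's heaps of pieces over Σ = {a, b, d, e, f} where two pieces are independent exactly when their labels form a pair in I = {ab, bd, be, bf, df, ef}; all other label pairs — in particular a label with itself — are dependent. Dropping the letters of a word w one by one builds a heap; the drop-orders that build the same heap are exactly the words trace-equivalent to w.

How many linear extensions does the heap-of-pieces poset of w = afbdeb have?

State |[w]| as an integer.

0(a) covers ∅
1(f) covers 0:a
2(b) covers ∅
3(d) covers 0:a
4(e) covers 3:d
5(b) covers 2:b
floor of heap: 0:a, 2:b
completions by unplaced set U, small U first (add the entries for U minus each lowest piece of U):
  |U|=1: {1}:1  {4}:1  {5}:1
  |U|=2: {1,4}:2  {1,5}:2  {2,5}:1  {3,4}:1  {4,5}:2
  |U|=3: {1,2,5}:3  {1,3,4}:3  {1,4,5}:6  {2,4,5}:3  {3,4,5}:3
  |U|=4: {0,1,3,4}:3  {1,2,4,5}:12  {1,3,4,5}:12  {2,3,4,5}:6
  start at 0(a): 30
  start at 2(b): 15
sum over floor = 45

45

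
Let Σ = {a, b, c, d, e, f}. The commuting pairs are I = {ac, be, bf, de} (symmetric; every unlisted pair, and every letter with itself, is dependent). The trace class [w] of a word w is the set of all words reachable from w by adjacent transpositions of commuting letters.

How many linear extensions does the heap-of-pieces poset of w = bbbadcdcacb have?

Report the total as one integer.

3

#0=b has no predecessor
#1=b depends on [0:b]
#2=b depends on [1:b]
#3=a depends on [2:b]
#4=d depends on [3:a]
#5=c depends on [4:d]
#6=d depends on [5:c]
#7=c depends on [6:d]
#8=a depends on [6:d]
#9=c depends on [7:c]
#10=b depends on [8:a, 9:c]
sources: [0:b]
N(rest) = Σ N(rest − s) over sources s of rest; N(one piece) = 1:
  size 1 → [10]=1
  size 2 → [8,10]=1  [9,10]=1
  size 3 → [7,9,10]=1  [8,9,10]=2
  size 4 → [7,8,9,10]=3
  size 5 → [6,7,8,9,10]=3
  size 6 → [5,6,7,8,9,10]=3
  size 7 → [4,5,6,7,8,9,10]=3
  size 8 → [3,4,5,6,7,8,9,10]=3
  size 9 → [2,3,4,5,6,7,8,9,10]=3
  first=0(b) contributes 3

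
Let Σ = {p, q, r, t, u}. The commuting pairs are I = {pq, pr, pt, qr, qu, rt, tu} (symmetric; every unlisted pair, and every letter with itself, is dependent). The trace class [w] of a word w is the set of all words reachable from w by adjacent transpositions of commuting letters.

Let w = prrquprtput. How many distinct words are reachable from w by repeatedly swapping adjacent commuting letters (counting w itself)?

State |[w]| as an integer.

1485

piece 0:p — minimal
piece 1:r — minimal
piece 2:r rests on {1:r}
piece 3:q — minimal
piece 4:u rests on {0:p, 2:r}
piece 5:p rests on {4:u}
piece 6:r rests on {4:u}
piece 7:t rests on {3:q}
piece 8:p rests on {5:p}
piece 9:u rests on {6:r, 8:p}
piece 10:t rests on {7:t}
minimal pieces: {0:p, 1:r, 3:q}
ways to finish when only these pieces remain (= sum over removing one remaining piece with nothing left below it):
  1 left: {9}→1  {10}→1
  2 left: {6,9}→1  {7,10}→1  {8,9}→1  {9,10}→2
  3 left: {3,7,10}→1  {5,8,9}→1  {6,8,9}→2  {6,9,10}→3  {7,9,10}→3  {8,9,10}→3
  4 left: {3,7,9,10}→4  {5,6,8,9}→3  {5,8,9,10}→4  {6,7,9,10}→6  {6,8,9,10}→8  {7,8,9,10}→6
  5 left: {3,6,7,9,10}→10  {3,7,8,9,10}→10  {4,5,6,8,9}→3  {5,6,8,9,10}→15  {5,7,8,9,10}→10  {6,7,8,9,10}→20
  6 left: {0,4,5,6,8,9}→3  {2,4,5,6,8,9}→3  {3,5,7,8,9,10}→20  {3,6,7,8,9,10}→40  {4,5,6,8,9,10}→18  {5,6,7,8,9,10}→45
  7 left: {0,2,4,5,6,8,9}→6  {0,4,5,6,8,9,10}→21  {1,2,4,5,6,8,9}→3  {2,4,5,6,8,9,10}→21  {3,5,6,7,8,9,10}→105  {4,5,6,7,8,9,10}→63
  8 left: {0,1,2,4,5,6,8,9}→9  {0,2,4,5,6,8,9,10}→48  {0,4,5,6,7,8,9,10}→84  {1,2,4,5,6,8,9,10}→24  {2,4,5,6,7,8,9,10}→84  {3,4,5,6,7,8,9,10}→168
  9 left: {0,1,2,4,5,6,8,9,10}→81  {0,2,4,5,6,7,8,9,10}→216  {0,3,4,5,6,7,8,9,10}→252  {1,2,4,5,6,7,8,9,10}→108  {2,3,4,5,6,7,8,9,10}→252
  placing 0:p first → 360 extensions
  placing 1:r first → 720 extensions
  placing 3:q first → 405 extensions
total linear extensions = 1485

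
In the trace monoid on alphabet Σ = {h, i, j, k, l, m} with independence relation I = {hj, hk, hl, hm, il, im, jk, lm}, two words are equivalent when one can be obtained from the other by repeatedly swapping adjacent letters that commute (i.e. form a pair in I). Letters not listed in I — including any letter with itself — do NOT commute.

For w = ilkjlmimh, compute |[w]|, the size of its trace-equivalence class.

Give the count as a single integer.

piece 0:i — minimal
piece 1:l — minimal
piece 2:k rests on {0:i, 1:l}
piece 3:j rests on {0:i, 1:l}
piece 4:l rests on {2:k, 3:j}
piece 5:m rests on {2:k, 3:j}
piece 6:i rests on {2:k, 3:j}
piece 7:m rests on {5:m}
piece 8:h rests on {6:i}
minimal pieces: {0:i, 1:l}
ways to finish when only these pieces remain (= sum over removing one remaining piece with nothing left below it):
  1 left: {4}→1  {7}→1  {8}→1
  2 left: {4,7}→2  {4,8}→2  {5,7}→1  {6,8}→1  {7,8}→2
  3 left: {4,5,7}→3  {4,6,8}→3  {4,7,8}→6  {5,7,8}→3  {6,7,8}→3
  4 left: {4,5,7,8}→12  {4,6,7,8}→12  {5,6,7,8}→6
  5 left: {4,5,6,7,8}→30
  6 left: {2,4,5,6,7,8}→30  {3,4,5,6,7,8}→30
  7 left: {2,3,4,5,6,7,8}→60
  placing 0:i first → 60 extensions
  placing 1:l first → 60 extensions
total linear extensions = 120

120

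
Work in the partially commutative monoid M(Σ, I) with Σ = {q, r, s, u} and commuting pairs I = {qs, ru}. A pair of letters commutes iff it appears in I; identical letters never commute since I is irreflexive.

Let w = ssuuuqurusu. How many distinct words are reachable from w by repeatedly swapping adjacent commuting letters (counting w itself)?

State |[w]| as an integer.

3

drop 0:s onto floor
drop 1:s onto {0:s}
drop 2:u onto {1:s}
drop 3:u onto {2:u}
drop 4:u onto {3:u}
drop 5:q onto {4:u}
drop 6:u onto {5:q}
drop 7:r onto {5:q}
drop 8:u onto {6:u}
drop 9:s onto {7:r, 8:u}
drop 10:u onto {9:s}
ground layer = {0:s}
drop-orders for the pieces not yet dropped (sum over which currently-grounded one goes next):
  1 to go: {10} 1
  2 to go: {9,10} 1
  3 to go: {7,9,10} 1  {8,9,10} 1
  4 to go: {6,8,9,10} 1  {7,8,9,10} 2
  5 to go: {6,7,8,9,10} 3
  6 to go: {5,6,7,8,9,10} 3
  7 to go: {4,5,6,7,8,9,10} 3
  8 to go: {3,4,5,6,7,8,9,10} 3
  9 to go: {2,3,4,5,6,7,8,9,10} 3
  if 0:s drops first: 3 orders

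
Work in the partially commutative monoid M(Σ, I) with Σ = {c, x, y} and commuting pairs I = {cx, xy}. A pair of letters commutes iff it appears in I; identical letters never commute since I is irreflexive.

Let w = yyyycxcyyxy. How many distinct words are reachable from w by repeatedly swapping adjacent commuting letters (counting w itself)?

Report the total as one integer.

55

piece 0:y — minimal
piece 1:y rests on {0:y}
piece 2:y rests on {1:y}
piece 3:y rests on {2:y}
piece 4:c rests on {3:y}
piece 5:x — minimal
piece 6:c rests on {4:c}
piece 7:y rests on {6:c}
piece 8:y rests on {7:y}
piece 9:x rests on {5:x}
piece 10:y rests on {8:y}
minimal pieces: {0:y, 5:x}
ways to finish when only these pieces remain (= sum over removing one remaining piece with nothing left below it):
  1 left: {9}→1  {10}→1
  2 left: {5,9}→1  {8,10}→1  {9,10}→2
  3 left: {5,9,10}→3  {7,8,10}→1  {8,9,10}→3
  4 left: {5,8,9,10}→6  {6,7,8,10}→1  {7,8,9,10}→4
  5 left: {4,6,7,8,10}→1  {5,7,8,9,10}→10  {6,7,8,9,10}→5
  6 left: {3,4,6,7,8,10}→1  {4,6,7,8,9,10}→6  {5,6,7,8,9,10}→15
  7 left: {2,3,4,6,7,8,10}→1  {3,4,6,7,8,9,10}→7  {4,5,6,7,8,9,10}→21
  8 left: {1,2,3,4,6,7,8,10}→1  {2,3,4,6,7,8,9,10}→8  {3,4,5,6,7,8,9,10}→28
  9 left: {0,1,2,3,4,6,7,8,10}→1  {1,2,3,4,6,7,8,9,10}→9  {2,3,4,5,6,7,8,9,10}→36
  placing 0:y first → 45 extensions
  placing 5:x first → 10 extensions
total linear extensions = 55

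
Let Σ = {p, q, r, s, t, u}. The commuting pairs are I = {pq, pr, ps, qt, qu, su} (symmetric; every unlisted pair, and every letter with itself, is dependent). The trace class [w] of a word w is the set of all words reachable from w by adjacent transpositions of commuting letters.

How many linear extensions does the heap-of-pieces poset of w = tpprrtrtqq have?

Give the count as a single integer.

18

#0=t has no predecessor
#1=p depends on [0:t]
#2=p depends on [1:p]
#3=r depends on [0:t]
#4=r depends on [3:r]
#5=t depends on [2:p, 4:r]
#6=r depends on [5:t]
#7=t depends on [6:r]
#8=q depends on [6:r]
#9=q depends on [8:q]
sources: [0:t]
N(rest) = Σ N(rest − s) over sources s of rest; N(one piece) = 1:
  size 1 → [7]=1  [9]=1
  size 2 → [7,9]=2  [8,9]=1
  size 3 → [7,8,9]=3
  size 4 → [6,7,8,9]=3
  size 5 → [5,6,7,8,9]=3
  size 6 → [2,5,6,7,8,9]=3  [4,5,6,7,8,9]=3
  size 7 → [1,2,5,6,7,8,9]=3  [2,4,5,6,7,8,9]=6  [3,4,5,6,7,8,9]=3
  size 8 → [1,2,4,5,6,7,8,9]=9  [2,3,4,5,6,7,8,9]=9
  first=0(t) contributes 18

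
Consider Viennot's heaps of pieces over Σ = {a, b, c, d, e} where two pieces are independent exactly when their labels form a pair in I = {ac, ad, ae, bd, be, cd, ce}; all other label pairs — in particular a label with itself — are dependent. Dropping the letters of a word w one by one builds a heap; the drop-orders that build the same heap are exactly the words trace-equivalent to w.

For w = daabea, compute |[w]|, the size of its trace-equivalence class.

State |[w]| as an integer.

#0=d has no predecessor
#1=a has no predecessor
#2=a depends on [1:a]
#3=b depends on [2:a]
#4=e depends on [0:d]
#5=a depends on [3:b]
sources: [0:d, 1:a]
N(rest) = Σ N(rest − s) over sources s of rest; N(one piece) = 1:
  size 1 → [4]=1  [5]=1
  size 2 → [0,4]=1  [3,5]=1  [4,5]=2
  size 3 → [0,4,5]=3  [2,3,5]=1  [3,4,5]=3
  size 4 → [0,3,4,5]=6  [1,2,3,5]=1  [2,3,4,5]=4
  first=0(d) contributes 5
  first=1(a) contributes 10
|[w]| = 15

15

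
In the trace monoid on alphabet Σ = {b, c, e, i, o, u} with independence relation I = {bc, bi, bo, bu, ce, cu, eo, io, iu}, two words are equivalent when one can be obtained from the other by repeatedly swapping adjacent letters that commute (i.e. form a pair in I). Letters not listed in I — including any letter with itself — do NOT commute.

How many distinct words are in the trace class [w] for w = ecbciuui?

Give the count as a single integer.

195

0(e) covers ∅
1(c) covers ∅
2(b) covers 0:e
3(c) covers 1:c
4(i) covers 0:e, 3:c
5(u) covers 0:e
6(u) covers 5:u
7(i) covers 4:i
floor of heap: 0:e, 1:c
completions by unplaced set U, small U first (add the entries for U minus each lowest piece of U):
  |U|=1: {2}:1  {6}:1  {7}:1
  |U|=2: {2,6}:2  {2,7}:2  {4,7}:1  {5,6}:1  {6,7}:2
  |U|=3: {2,4,7}:3  {2,5,6}:3  {2,6,7}:6  {3,4,7}:1  {4,6,7}:3  {5,6,7}:3
  |U|=4: {1,3,4,7}:1  {2,3,4,7}:4  {2,4,6,7}:12  {2,5,6,7}:12  {3,4,6,7}:4  {4,5,6,7}:6
  |U|=5: {1,2,3,4,7}:5  {1,3,4,6,7}:5  {2,3,4,6,7}:20  {2,4,5,6,7}:30  {3,4,5,6,7}:10
  |U|=6: {0,2,4,5,6,7}:30  {1,2,3,4,6,7}:30  {1,3,4,5,6,7}:15  {2,3,4,5,6,7}:60
  start at 0(e): 105
  start at 1(c): 90
sum over floor = 195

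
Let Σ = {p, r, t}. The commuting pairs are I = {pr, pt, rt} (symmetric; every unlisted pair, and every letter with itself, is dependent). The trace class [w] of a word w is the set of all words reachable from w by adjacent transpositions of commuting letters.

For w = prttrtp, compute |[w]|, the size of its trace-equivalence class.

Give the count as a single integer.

210

#0=p has no predecessor
#1=r has no predecessor
#2=t has no predecessor
#3=t depends on [2:t]
#4=r depends on [1:r]
#5=t depends on [3:t]
#6=p depends on [0:p]
sources: [0:p, 1:r, 2:t]
N(rest) = Σ N(rest − s) over sources s of rest; N(one piece) = 1:
  size 1 → [4]=1  [5]=1  [6]=1
  size 2 → [0,6]=1  [1,4]=1  [3,5]=1  [4,5]=2  [4,6]=2  [5,6]=2
  size 3 → [0,4,6]=3  [0,5,6]=3  [1,4,5]=3  [1,4,6]=3  [2,3,5]=1  [3,4,5]=3  [3,5,6]=3  [4,5,6]=6
  size 4 → [0,1,4,6]=6  [0,3,5,6]=6  [0,4,5,6]=12  [1,3,4,5]=6  [1,4,5,6]=12  [2,3,4,5]=4  [2,3,5,6]=4  [3,4,5,6]=12
  size 5 → [0,1,4,5,6]=30  [0,2,3,5,6]=10  [0,3,4,5,6]=30  [1,2,3,4,5]=10  [1,3,4,5,6]=30  [2,3,4,5,6]=20
  first=0(p) contributes 60
  first=1(r) contributes 60
  first=2(t) contributes 90
|[w]| = 210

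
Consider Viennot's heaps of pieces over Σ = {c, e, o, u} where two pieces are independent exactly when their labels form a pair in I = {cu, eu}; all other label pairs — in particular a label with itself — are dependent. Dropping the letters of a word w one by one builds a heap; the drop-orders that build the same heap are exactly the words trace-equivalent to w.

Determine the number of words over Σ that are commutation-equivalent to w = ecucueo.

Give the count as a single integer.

15

drop 0:e onto floor
drop 1:c onto {0:e}
drop 2:u onto floor
drop 3:c onto {1:c}
drop 4:u onto {2:u}
drop 5:e onto {3:c}
drop 6:o onto {4:u, 5:e}
ground layer = {0:e, 2:u}
drop-orders for the pieces not yet dropped (sum over which currently-grounded one goes next):
  1 to go: {6} 1
  2 to go: {4,6} 1  {5,6} 1
  3 to go: {2,4,6} 1  {3,5,6} 1  {4,5,6} 2
  4 to go: {1,3,5,6} 1  {2,4,5,6} 3  {3,4,5,6} 3
  5 to go: {0,1,3,5,6} 1  {1,3,4,5,6} 4  {2,3,4,5,6} 6
  if 0:e drops first: 10 orders
  if 2:u drops first: 5 orders
heap linearizations: 15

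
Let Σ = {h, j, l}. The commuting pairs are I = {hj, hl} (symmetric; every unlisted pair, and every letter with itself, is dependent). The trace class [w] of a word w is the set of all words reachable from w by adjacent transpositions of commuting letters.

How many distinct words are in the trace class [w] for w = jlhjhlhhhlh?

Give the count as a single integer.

drop 0:j onto floor
drop 1:l onto {0:j}
drop 2:h onto floor
drop 3:j onto {1:l}
drop 4:h onto {2:h}
drop 5:l onto {3:j}
drop 6:h onto {4:h}
drop 7:h onto {6:h}
drop 8:h onto {7:h}
drop 9:l onto {5:l}
drop 10:h onto {8:h}
ground layer = {0:j, 2:h}
drop-orders for the pieces not yet dropped (sum over which currently-grounded one goes next):
  1 to go: {9} 1  {10} 1
  2 to go: {5,9} 1  {8,10} 1  {9,10} 2
  3 to go: {3,5,9} 1  {5,9,10} 3  {7,8,10} 1  {8,9,10} 3
  4 to go: {1,3,5,9} 1  {3,5,9,10} 4  {5,8,9,10} 6  {6,7,8,10} 1  {7,8,9,10} 4
  5 to go: {0,1,3,5,9} 1  {1,3,5,9,10} 5  {3,5,8,9,10} 10  {4,6,7,8,10} 1  {5,7,8,9,10} 10  {6,7,8,9,10} 5
  6 to go: {0,1,3,5,9,10} 6  {1,3,5,8,9,10} 15  {2,4,6,7,8,10} 1  {3,5,7,8,9,10} 20  {4,6,7,8,9,10} 6  {5,6,7,8,9,10} 15
  7 to go: {0,1,3,5,8,9,10} 21  {1,3,5,7,8,9,10} 35  {2,4,6,7,8,9,10} 7  {3,5,6,7,8,9,10} 35  {4,5,6,7,8,9,10} 21
  8 to go: {0,1,3,5,7,8,9,10} 56  {1,3,5,6,7,8,9,10} 70  {2,4,5,6,7,8,9,10} 28  {3,4,5,6,7,8,9,10} 56
  9 to go: {0,1,3,5,6,7,8,9,10} 126  {1,3,4,5,6,7,8,9,10} 126  {2,3,4,5,6,7,8,9,10} 84
  if 0:j drops first: 210 orders
  if 2:h drops first: 252 orders
heap linearizations: 462

462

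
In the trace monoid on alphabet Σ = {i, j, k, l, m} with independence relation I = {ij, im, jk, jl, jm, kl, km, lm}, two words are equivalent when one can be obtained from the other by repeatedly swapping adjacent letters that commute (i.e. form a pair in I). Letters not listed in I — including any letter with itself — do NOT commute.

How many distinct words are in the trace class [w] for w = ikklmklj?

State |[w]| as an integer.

560

#0=i has no predecessor
#1=k depends on [0:i]
#2=k depends on [1:k]
#3=l depends on [0:i]
#4=m has no predecessor
#5=k depends on [2:k]
#6=l depends on [3:l]
#7=j has no predecessor
sources: [0:i, 4:m, 7:j]
N(rest) = Σ N(rest − s) over sources s of rest; N(one piece) = 1:
  size 1 → [4]=1  [5]=1  [6]=1  [7]=1
  size 2 → [2,5]=1  [3,6]=1  [4,5]=2  [4,6]=2  [4,7]=2  [5,6]=2  [5,7]=2  [6,7]=2
  size 3 → [1,2,5]=1  [2,4,5]=3  [2,5,6]=3  [2,5,7]=3  [3,4,6]=3  [3,5,6]=3  [3,6,7]=3  [4,5,6]=6  [4,5,7]=6  [4,6,7]=6  [5,6,7]=6
  size 4 → [1,2,4,5]=4  [1,2,5,6]=4  [1,2,5,7]=4  [2,3,5,6]=6  [2,4,5,6]=12  [2,4,5,7]=12  [2,5,6,7]=12  [3,4,5,6]=12  [3,4,6,7]=12  [3,5,6,7]=12  [4,5,6,7]=24
  size 5 → [1,2,3,5,6]=10  [1,2,4,5,6]=20  [1,2,4,5,7]=20  [1,2,5,6,7]=20  [2,3,4,5,6]=30  [2,3,5,6,7]=30  [2,4,5,6,7]=60  [3,4,5,6,7]=60
  size 6 → [0,1,2,3,5,6]=10  [1,2,3,4,5,6]=60  [1,2,3,5,6,7]=60  [1,2,4,5,6,7]=120  [2,3,4,5,6,7]=180
  first=0(i) contributes 420
  first=4(m) contributes 70
  first=7(j) contributes 70
|[w]| = 560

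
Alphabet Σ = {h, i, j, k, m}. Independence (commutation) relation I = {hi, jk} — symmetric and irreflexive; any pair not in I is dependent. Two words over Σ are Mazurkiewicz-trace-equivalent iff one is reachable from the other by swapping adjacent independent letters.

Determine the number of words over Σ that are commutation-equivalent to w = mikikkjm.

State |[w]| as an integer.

piece 0:m — minimal
piece 1:i rests on {0:m}
piece 2:k rests on {1:i}
piece 3:i rests on {2:k}
piece 4:k rests on {3:i}
piece 5:k rests on {4:k}
piece 6:j rests on {3:i}
piece 7:m rests on {5:k, 6:j}
minimal pieces: {0:m}
ways to finish when only these pieces remain (= sum over removing one remaining piece with nothing left below it):
  1 left: {7}→1
  2 left: {5,7}→1  {6,7}→1
  3 left: {4,5,7}→1  {5,6,7}→2
  4 left: {4,5,6,7}→3
  5 left: {3,4,5,6,7}→3
  6 left: {2,3,4,5,6,7}→3
  placing 0:m first → 3 extensions

3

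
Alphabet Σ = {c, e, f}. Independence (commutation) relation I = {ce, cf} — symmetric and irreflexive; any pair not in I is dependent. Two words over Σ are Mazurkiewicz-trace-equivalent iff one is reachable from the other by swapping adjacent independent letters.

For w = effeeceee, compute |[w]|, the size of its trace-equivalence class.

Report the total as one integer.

drop 0:e onto floor
drop 1:f onto {0:e}
drop 2:f onto {1:f}
drop 3:e onto {2:f}
drop 4:e onto {3:e}
drop 5:c onto floor
drop 6:e onto {4:e}
drop 7:e onto {6:e}
drop 8:e onto {7:e}
ground layer = {0:e, 5:c}
drop-orders for the pieces not yet dropped (sum over which currently-grounded one goes next):
  1 to go: {5} 1  {8} 1
  2 to go: {5,8} 2  {7,8} 1
  3 to go: {5,7,8} 3  {6,7,8} 1
  4 to go: {4,6,7,8} 1  {5,6,7,8} 4
  5 to go: {3,4,6,7,8} 1  {4,5,6,7,8} 5
  6 to go: {2,3,4,6,7,8} 1  {3,4,5,6,7,8} 6
  7 to go: {1,2,3,4,6,7,8} 1  {2,3,4,5,6,7,8} 7
  if 0:e drops first: 8 orders
  if 5:c drops first: 1 orders
heap linearizations: 9

9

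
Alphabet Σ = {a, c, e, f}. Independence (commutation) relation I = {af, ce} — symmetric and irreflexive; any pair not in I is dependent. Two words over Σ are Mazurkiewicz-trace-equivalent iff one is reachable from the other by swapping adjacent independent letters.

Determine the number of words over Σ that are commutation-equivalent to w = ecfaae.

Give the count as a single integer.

6

0(e) covers ∅
1(c) covers ∅
2(f) covers 0:e, 1:c
3(a) covers 0:e, 1:c
4(a) covers 3:a
5(e) covers 2:f, 4:a
floor of heap: 0:e, 1:c
completions by unplaced set U, small U first (add the entries for U minus each lowest piece of U):
  |U|=1: {5}:1
  |U|=2: {2,5}:1  {4,5}:1
  |U|=3: {2,4,5}:2  {3,4,5}:1
  |U|=4: {2,3,4,5}:3
  start at 0(e): 3
  start at 1(c): 3
sum over floor = 6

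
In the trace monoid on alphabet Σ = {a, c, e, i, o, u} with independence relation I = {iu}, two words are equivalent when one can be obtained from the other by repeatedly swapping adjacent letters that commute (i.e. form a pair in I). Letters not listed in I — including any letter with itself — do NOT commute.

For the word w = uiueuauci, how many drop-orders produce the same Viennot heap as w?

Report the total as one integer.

3

0(u) covers ∅
1(i) covers ∅
2(u) covers 0:u
3(e) covers 1:i, 2:u
4(u) covers 3:e
5(a) covers 4:u
6(u) covers 5:a
7(c) covers 6:u
8(i) covers 7:c
floor of heap: 0:u, 1:i
completions by unplaced set U, small U first (add the entries for U minus each lowest piece of U):
  |U|=1: {8}:1
  |U|=2: {7,8}:1
  |U|=3: {6,7,8}:1
  |U|=4: {5,6,7,8}:1
  |U|=5: {4,5,6,7,8}:1
  |U|=6: {3,4,5,6,7,8}:1
  |U|=7: {1,3,4,5,6,7,8}:1  {2,3,4,5,6,7,8}:1
  start at 0(u): 2
  start at 1(i): 1
sum over floor = 3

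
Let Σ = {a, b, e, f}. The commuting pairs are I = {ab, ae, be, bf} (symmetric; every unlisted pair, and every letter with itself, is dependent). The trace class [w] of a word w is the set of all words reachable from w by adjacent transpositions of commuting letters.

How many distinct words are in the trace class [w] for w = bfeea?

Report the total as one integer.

drop 0:b onto floor
drop 1:f onto floor
drop 2:e onto {1:f}
drop 3:e onto {2:e}
drop 4:a onto {1:f}
ground layer = {0:b, 1:f}
drop-orders for the pieces not yet dropped (sum over which currently-grounded one goes next):
  1 to go: {0} 1  {3} 1  {4} 1
  2 to go: {0,3} 2  {0,4} 2  {2,3} 1  {3,4} 2
  3 to go: {0,2,3} 3  {0,3,4} 6  {2,3,4} 3
  if 0:b drops first: 3 orders
  if 1:f drops first: 12 orders
heap linearizations: 15

15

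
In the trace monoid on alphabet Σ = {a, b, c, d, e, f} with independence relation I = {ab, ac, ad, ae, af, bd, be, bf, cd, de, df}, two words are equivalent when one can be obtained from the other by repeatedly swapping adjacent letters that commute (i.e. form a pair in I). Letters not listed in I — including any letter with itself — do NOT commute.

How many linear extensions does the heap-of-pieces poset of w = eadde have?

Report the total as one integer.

drop 0:e onto floor
drop 1:a onto floor
drop 2:d onto floor
drop 3:d onto {2:d}
drop 4:e onto {0:e}
ground layer = {0:e, 1:a, 2:d}
drop-orders for the pieces not yet dropped (sum over which currently-grounded one goes next):
  1 to go: {1} 1  {3} 1  {4} 1
  2 to go: {0,4} 1  {1,3} 2  {1,4} 2  {2,3} 1  {3,4} 2
  3 to go: {0,1,4} 3  {0,3,4} 3  {1,2,3} 3  {1,3,4} 6  {2,3,4} 3
  if 0:e drops first: 12 orders
  if 1:a drops first: 6 orders
  if 2:d drops first: 12 orders
heap linearizations: 30

30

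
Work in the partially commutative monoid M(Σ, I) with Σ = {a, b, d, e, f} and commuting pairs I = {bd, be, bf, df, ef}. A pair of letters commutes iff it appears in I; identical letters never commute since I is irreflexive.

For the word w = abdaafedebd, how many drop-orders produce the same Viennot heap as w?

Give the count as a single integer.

60

0(a) covers ∅
1(b) covers 0:a
2(d) covers 0:a
3(a) covers 1:b, 2:d
4(a) covers 3:a
5(f) covers 4:a
6(e) covers 4:a
7(d) covers 6:e
8(e) covers 7:d
9(b) covers 4:a
10(d) covers 8:e
floor of heap: 0:a
completions by unplaced set U, small U first (add the entries for U minus each lowest piece of U):
  |U|=1: {5}:1  {9}:1  {10}:1
  |U|=2: {5,9}:2  {5,10}:2  {8,10}:1  {9,10}:2
  |U|=3: {5,8,10}:3  {5,9,10}:6  {7,8,10}:1  {8,9,10}:3
  |U|=4: {5,7,8,10}:4  {5,8,9,10}:12  {6,7,8,10}:1  {7,8,9,10}:4
  |U|=5: {5,6,7,8,10}:5  {5,7,8,9,10}:20  {6,7,8,9,10}:5
  |U|=6: {5,6,7,8,9,10}:30
  |U|=7: {4,5,6,7,8,9,10}:30
  |U|=8: {3,4,5,6,7,8,9,10}:30
  |U|=9: {1,3,4,5,6,7,8,9,10}:30  {2,3,4,5,6,7,8,9,10}:30
  start at 0(a): 60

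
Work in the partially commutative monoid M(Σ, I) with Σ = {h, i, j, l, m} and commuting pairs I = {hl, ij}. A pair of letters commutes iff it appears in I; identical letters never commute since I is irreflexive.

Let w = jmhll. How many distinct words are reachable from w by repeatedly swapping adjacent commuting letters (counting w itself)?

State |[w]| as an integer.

drop 0:j onto floor
drop 1:m onto {0:j}
drop 2:h onto {1:m}
drop 3:l onto {1:m}
drop 4:l onto {3:l}
ground layer = {0:j}
drop-orders for the pieces not yet dropped (sum over which currently-grounded one goes next):
  1 to go: {2} 1  {4} 1
  2 to go: {2,4} 2  {3,4} 1
  3 to go: {2,3,4} 3
  if 0:j drops first: 3 orders

3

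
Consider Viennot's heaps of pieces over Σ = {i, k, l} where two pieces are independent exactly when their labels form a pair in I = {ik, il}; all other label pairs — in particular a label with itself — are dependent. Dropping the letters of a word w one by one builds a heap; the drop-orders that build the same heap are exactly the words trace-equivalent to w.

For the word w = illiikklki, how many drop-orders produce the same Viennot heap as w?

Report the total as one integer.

210

0(i) covers ∅
1(l) covers ∅
2(l) covers 1:l
3(i) covers 0:i
4(i) covers 3:i
5(k) covers 2:l
6(k) covers 5:k
7(l) covers 6:k
8(k) covers 7:l
9(i) covers 4:i
floor of heap: 0:i, 1:l
completions by unplaced set U, small U first (add the entries for U minus each lowest piece of U):
  |U|=1: {8}:1  {9}:1
  |U|=2: {4,9}:1  {7,8}:1  {8,9}:2
  |U|=3: {3,4,9}:1  {4,8,9}:3  {6,7,8}:1  {7,8,9}:3
  |U|=4: {0,3,4,9}:1  {3,4,8,9}:4  {4,7,8,9}:6  {5,6,7,8}:1  {6,7,8,9}:4
  |U|=5: {0,3,4,8,9}:5  {2,5,6,7,8}:1  {3,4,7,8,9}:10  {4,6,7,8,9}:10  {5,6,7,8,9}:5
  |U|=6: {0,3,4,7,8,9}:15  {1,2,5,6,7,8}:1  {2,5,6,7,8,9}:6  {3,4,6,7,8,9}:20  {4,5,6,7,8,9}:15
  |U|=7: {0,3,4,6,7,8,9}:35  {1,2,5,6,7,8,9}:7  {2,4,5,6,7,8,9}:21  {3,4,5,6,7,8,9}:35
  |U|=8: {0,3,4,5,6,7,8,9}:70  {1,2,4,5,6,7,8,9}:28  {2,3,4,5,6,7,8,9}:56
  start at 0(i): 84
  start at 1(l): 126
sum over floor = 210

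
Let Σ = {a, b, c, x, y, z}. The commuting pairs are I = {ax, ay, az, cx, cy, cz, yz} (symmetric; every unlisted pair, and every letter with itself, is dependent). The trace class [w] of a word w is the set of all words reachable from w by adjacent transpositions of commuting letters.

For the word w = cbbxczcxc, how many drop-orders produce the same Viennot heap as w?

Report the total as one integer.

piece 0:c — minimal
piece 1:b rests on {0:c}
piece 2:b rests on {1:b}
piece 3:x rests on {2:b}
piece 4:c rests on {2:b}
piece 5:z rests on {3:x}
piece 6:c rests on {4:c}
piece 7:x rests on {5:z}
piece 8:c rests on {6:c}
minimal pieces: {0:c}
ways to finish when only these pieces remain (= sum over removing one remaining piece with nothing left below it):
  1 left: {7}→1  {8}→1
  2 left: {5,7}→1  {6,8}→1  {7,8}→2
  3 left: {3,5,7}→1  {4,6,8}→1  {5,7,8}→3  {6,7,8}→3
  4 left: {3,5,7,8}→4  {4,6,7,8}→4  {5,6,7,8}→6
  5 left: {3,5,6,7,8}→10  {4,5,6,7,8}→10
  6 left: {3,4,5,6,7,8}→20
  7 left: {2,3,4,5,6,7,8}→20
  placing 0:c first → 20 extensions

20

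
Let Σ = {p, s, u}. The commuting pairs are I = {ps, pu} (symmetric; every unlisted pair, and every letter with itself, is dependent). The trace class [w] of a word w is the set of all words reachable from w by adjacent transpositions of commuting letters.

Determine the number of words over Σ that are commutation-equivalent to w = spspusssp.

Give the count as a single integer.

84

piece 0:s — minimal
piece 1:p — minimal
piece 2:s rests on {0:s}
piece 3:p rests on {1:p}
piece 4:u rests on {2:s}
piece 5:s rests on {4:u}
piece 6:s rests on {5:s}
piece 7:s rests on {6:s}
piece 8:p rests on {3:p}
minimal pieces: {0:s, 1:p}
ways to finish when only these pieces remain (= sum over removing one remaining piece with nothing left below it):
  1 left: {7}→1  {8}→1
  2 left: {3,8}→1  {6,7}→1  {7,8}→2
  3 left: {1,3,8}→1  {3,7,8}→3  {5,6,7}→1  {6,7,8}→3
  4 left: {1,3,7,8}→4  {3,6,7,8}→6  {4,5,6,7}→1  {5,6,7,8}→4
  5 left: {1,3,6,7,8}→10  {2,4,5,6,7}→1  {3,5,6,7,8}→10  {4,5,6,7,8}→5
  6 left: {0,2,4,5,6,7}→1  {1,3,5,6,7,8}→20  {2,4,5,6,7,8}→6  {3,4,5,6,7,8}→15
  7 left: {0,2,4,5,6,7,8}→7  {1,3,4,5,6,7,8}→35  {2,3,4,5,6,7,8}→21
  placing 0:s first → 56 extensions
  placing 1:p first → 28 extensions
total linear extensions = 84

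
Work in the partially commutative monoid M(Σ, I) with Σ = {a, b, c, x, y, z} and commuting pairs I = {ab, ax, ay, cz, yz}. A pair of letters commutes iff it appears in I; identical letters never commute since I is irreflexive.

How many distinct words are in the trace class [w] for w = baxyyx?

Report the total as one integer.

6

piece 0:b — minimal
piece 1:a — minimal
piece 2:x rests on {0:b}
piece 3:y rests on {2:x}
piece 4:y rests on {3:y}
piece 5:x rests on {4:y}
minimal pieces: {0:b, 1:a}
ways to finish when only these pieces remain (= sum over removing one remaining piece with nothing left below it):
  1 left: {1}→1  {5}→1
  2 left: {1,5}→2  {4,5}→1
  3 left: {1,4,5}→3  {3,4,5}→1
  4 left: {1,3,4,5}→4  {2,3,4,5}→1
  placing 0:b first → 5 extensions
  placing 1:a first → 1 extensions
total linear extensions = 6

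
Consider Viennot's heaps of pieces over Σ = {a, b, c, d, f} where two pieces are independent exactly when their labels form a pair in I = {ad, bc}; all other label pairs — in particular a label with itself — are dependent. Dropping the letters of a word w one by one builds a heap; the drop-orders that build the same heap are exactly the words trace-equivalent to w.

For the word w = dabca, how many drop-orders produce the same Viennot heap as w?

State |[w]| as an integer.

piece 0:d — minimal
piece 1:a — minimal
piece 2:b rests on {0:d, 1:a}
piece 3:c rests on {0:d, 1:a}
piece 4:a rests on {2:b, 3:c}
minimal pieces: {0:d, 1:a}
ways to finish when only these pieces remain (= sum over removing one remaining piece with nothing left below it):
  1 left: {4}→1
  2 left: {2,4}→1  {3,4}→1
  3 left: {2,3,4}→2
  placing 0:d first → 2 extensions
  placing 1:a first → 2 extensions
total linear extensions = 4

4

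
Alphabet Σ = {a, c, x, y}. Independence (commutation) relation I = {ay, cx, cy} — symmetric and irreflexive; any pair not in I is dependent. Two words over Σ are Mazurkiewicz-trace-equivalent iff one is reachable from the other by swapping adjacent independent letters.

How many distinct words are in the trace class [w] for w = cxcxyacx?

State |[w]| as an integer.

piece 0:c — minimal
piece 1:x — minimal
piece 2:c rests on {0:c}
piece 3:x rests on {1:x}
piece 4:y rests on {3:x}
piece 5:a rests on {2:c, 3:x}
piece 6:c rests on {5:a}
piece 7:x rests on {4:y, 5:a}
minimal pieces: {0:c, 1:x}
ways to finish when only these pieces remain (= sum over removing one remaining piece with nothing left below it):
  1 left: {6}→1  {7}→1
  2 left: {4,7}→1  {6,7}→2
  3 left: {4,6,7}→3  {5,6,7}→2
  4 left: {2,5,6,7}→2  {4,5,6,7}→5
  5 left: {0,2,5,6,7}→2  {2,4,5,6,7}→7  {3,4,5,6,7}→5
  6 left: {0,2,4,5,6,7}→9  {1,3,4,5,6,7}→5  {2,3,4,5,6,7}→12
  placing 0:c first → 17 extensions
  placing 1:x first → 21 extensions
total linear extensions = 38

38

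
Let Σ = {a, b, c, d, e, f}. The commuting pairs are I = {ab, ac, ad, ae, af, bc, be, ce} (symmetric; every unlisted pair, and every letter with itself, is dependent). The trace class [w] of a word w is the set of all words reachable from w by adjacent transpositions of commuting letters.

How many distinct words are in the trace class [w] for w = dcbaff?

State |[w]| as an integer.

drop 0:d onto floor
drop 1:c onto {0:d}
drop 2:b onto {0:d}
drop 3:a onto floor
drop 4:f onto {1:c, 2:b}
drop 5:f onto {4:f}
ground layer = {0:d, 3:a}
drop-orders for the pieces not yet dropped (sum over which currently-grounded one goes next):
  1 to go: {3} 1  {5} 1
  2 to go: {3,5} 2  {4,5} 1
  3 to go: {1,4,5} 1  {2,4,5} 1  {3,4,5} 3
  4 to go: {1,2,4,5} 2  {1,3,4,5} 4  {2,3,4,5} 4
  if 0:d drops first: 10 orders
  if 3:a drops first: 2 orders
heap linearizations: 12

12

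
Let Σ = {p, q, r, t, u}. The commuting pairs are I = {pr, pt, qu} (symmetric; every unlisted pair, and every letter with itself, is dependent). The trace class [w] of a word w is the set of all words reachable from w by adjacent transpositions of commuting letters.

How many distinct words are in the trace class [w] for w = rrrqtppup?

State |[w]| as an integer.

0(r) covers ∅
1(r) covers 0:r
2(r) covers 1:r
3(q) covers 2:r
4(t) covers 3:q
5(p) covers 3:q
6(p) covers 5:p
7(u) covers 4:t, 6:p
8(p) covers 7:u
floor of heap: 0:r
completions by unplaced set U, small U first (add the entries for U minus each lowest piece of U):
  |U|=1: {8}:1
  |U|=2: {7,8}:1
  |U|=3: {4,7,8}:1  {6,7,8}:1
  |U|=4: {4,6,7,8}:2  {5,6,7,8}:1
  |U|=5: {4,5,6,7,8}:3
  |U|=6: {3,4,5,6,7,8}:3
  |U|=7: {2,3,4,5,6,7,8}:3
  start at 0(r): 3

3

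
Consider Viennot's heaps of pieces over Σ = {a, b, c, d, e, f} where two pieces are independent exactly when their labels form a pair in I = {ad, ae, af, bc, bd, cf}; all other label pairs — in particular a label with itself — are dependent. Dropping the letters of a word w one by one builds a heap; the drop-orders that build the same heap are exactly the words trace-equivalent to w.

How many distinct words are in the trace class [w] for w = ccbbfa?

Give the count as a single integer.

16

piece 0:c — minimal
piece 1:c rests on {0:c}
piece 2:b — minimal
piece 3:b rests on {2:b}
piece 4:f rests on {3:b}
piece 5:a rests on {1:c, 3:b}
minimal pieces: {0:c, 2:b}
ways to finish when only these pieces remain (= sum over removing one remaining piece with nothing left below it):
  1 left: {4}→1  {5}→1
  2 left: {1,5}→1  {4,5}→2
  3 left: {0,1,5}→1  {1,4,5}→3  {3,4,5}→2
  4 left: {0,1,4,5}→4  {1,3,4,5}→5  {2,3,4,5}→2
  placing 0:c first → 7 extensions
  placing 2:b first → 9 extensions
total linear extensions = 16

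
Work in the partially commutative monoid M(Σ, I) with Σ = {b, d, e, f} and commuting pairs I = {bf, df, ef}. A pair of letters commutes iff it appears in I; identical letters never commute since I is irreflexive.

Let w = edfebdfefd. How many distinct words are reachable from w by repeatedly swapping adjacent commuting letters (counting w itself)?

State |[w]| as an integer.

120

piece 0:e — minimal
piece 1:d rests on {0:e}
piece 2:f — minimal
piece 3:e rests on {1:d}
piece 4:b rests on {3:e}
piece 5:d rests on {4:b}
piece 6:f rests on {2:f}
piece 7:e rests on {5:d}
piece 8:f rests on {6:f}
piece 9:d rests on {7:e}
minimal pieces: {0:e, 2:f}
ways to finish when only these pieces remain (= sum over removing one remaining piece with nothing left below it):
  1 left: {8}→1  {9}→1
  2 left: {6,8}→1  {7,9}→1  {8,9}→2
  3 left: {2,6,8}→1  {5,7,9}→1  {6,8,9}→3  {7,8,9}→3
  4 left: {2,6,8,9}→4  {4,5,7,9}→1  {5,7,8,9}→4  {6,7,8,9}→6
  5 left: {2,6,7,8,9}→10  {3,4,5,7,9}→1  {4,5,7,8,9}→5  {5,6,7,8,9}→10
  6 left: {1,3,4,5,7,9}→1  {2,5,6,7,8,9}→20  {3,4,5,7,8,9}→6  {4,5,6,7,8,9}→15
  7 left: {0,1,3,4,5,7,9}→1  {1,3,4,5,7,8,9}→7  {2,4,5,6,7,8,9}→35  {3,4,5,6,7,8,9}→21
  8 left: {0,1,3,4,5,7,8,9}→8  {1,3,4,5,6,7,8,9}→28  {2,3,4,5,6,7,8,9}→56
  placing 0:e first → 84 extensions
  placing 2:f first → 36 extensions
total linear extensions = 120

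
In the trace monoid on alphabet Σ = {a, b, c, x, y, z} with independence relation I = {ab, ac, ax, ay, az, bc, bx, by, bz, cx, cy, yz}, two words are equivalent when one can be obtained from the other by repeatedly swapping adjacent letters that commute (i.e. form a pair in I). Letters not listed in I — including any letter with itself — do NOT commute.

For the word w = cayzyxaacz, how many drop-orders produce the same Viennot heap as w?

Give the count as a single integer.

#0=c has no predecessor
#1=a has no predecessor
#2=y has no predecessor
#3=z depends on [0:c]
#4=y depends on [2:y]
#5=x depends on [3:z, 4:y]
#6=a depends on [1:a]
#7=a depends on [6:a]
#8=c depends on [3:z]
#9=z depends on [5:x, 8:c]
sources: [0:c, 1:a, 2:y]
N(rest) = Σ N(rest − s) over sources s of rest; N(one piece) = 1:
  size 1 → [7]=1  [9]=1
  size 2 → [5,9]=1  [6,7]=1  [7,9]=2  [8,9]=1
  size 3 → [1,6,7]=1  [4,5,9]=1  [5,7,9]=3  [5,8,9]=2  [6,7,9]=3  [7,8,9]=3
  size 4 → [1,6,7,9]=4  [2,4,5,9]=1  [3,5,8,9]=2  [4,5,7,9]=4  [4,5,8,9]=3  [5,6,7,9]=6  [5,7,8,9]=8  [6,7,8,9]=6
  size 5 → [0,3,5,8,9]=2  [1,5,6,7,9]=10  [1,6,7,8,9]=10  [2,4,5,7,9]=5  [2,4,5,8,9]=4  [3,4,5,8,9]=5  [3,5,7,8,9]=10  [4,5,6,7,9]=10  [4,5,7,8,9]=15  [5,6,7,8,9]=20
  size 6 → [0,3,4,5,8,9]=7  [0,3,5,7,8,9]=12  [1,4,5,6,7,9]=20  [1,5,6,7,8,9]=40  [2,3,4,5,8,9]=9  [2,4,5,6,7,9]=15  [2,4,5,7,8,9]=24  [3,4,5,7,8,9]=30  [3,5,6,7,8,9]=30  [4,5,6,7,8,9]=45
  size 7 → [0,2,3,4,5,8,9]=16  [0,3,4,5,7,8,9]=49  [0,3,5,6,7,8,9]=42  [1,2,4,5,6,7,9]=35  [1,3,5,6,7,8,9]=70  [1,4,5,6,7,8,9]=105  [2,3,4,5,7,8,9]=63  [2,4,5,6,7,8,9]=84  [3,4,5,6,7,8,9]=105
  size 8 → [0,1,3,5,6,7,8,9]=112  [0,2,3,4,5,7,8,9]=128  [0,3,4,5,6,7,8,9]=196  [1,2,4,5,6,7,8,9]=224  [1,3,4,5,6,7,8,9]=280  [2,3,4,5,6,7,8,9]=252
  first=0(c) contributes 756
  first=1(a) contributes 576
  first=2(y) contributes 588
|[w]| = 1920

1920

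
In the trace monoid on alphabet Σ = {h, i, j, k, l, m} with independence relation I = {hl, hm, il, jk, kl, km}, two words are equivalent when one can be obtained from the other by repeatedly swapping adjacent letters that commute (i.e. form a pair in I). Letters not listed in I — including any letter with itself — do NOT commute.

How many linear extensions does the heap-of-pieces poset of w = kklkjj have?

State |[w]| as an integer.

#0=k has no predecessor
#1=k depends on [0:k]
#2=l has no predecessor
#3=k depends on [1:k]
#4=j depends on [2:l]
#5=j depends on [4:j]
sources: [0:k, 2:l]
N(rest) = Σ N(rest − s) over sources s of rest; N(one piece) = 1:
  size 1 → [3]=1  [5]=1
  size 2 → [1,3]=1  [3,5]=2  [4,5]=1
  size 3 → [0,1,3]=1  [1,3,5]=3  [2,4,5]=1  [3,4,5]=3
  size 4 → [0,1,3,5]=4  [1,3,4,5]=6  [2,3,4,5]=4
  first=0(k) contributes 10
  first=2(l) contributes 10
|[w]| = 20

20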